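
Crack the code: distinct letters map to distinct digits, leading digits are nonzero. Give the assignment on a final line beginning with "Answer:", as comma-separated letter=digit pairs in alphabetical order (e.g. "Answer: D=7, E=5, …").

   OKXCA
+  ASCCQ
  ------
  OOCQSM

Step 1. [col 1: A + Q ≡ M (mod 10)] several values work for A in column 1 (A + Q ≡ M (mod 10), carry-in 0); try A=9 ⇒ A=9.
Step 2. [O] O is the leading digit of a 6-digit sum of two 5-digit numbers; the final carry is exactly 1. So O=1.
Step 3. [col 1: A + Q ≡ M (mod 10)] several values work for Q in column 1 (A + Q ≡ M (mod 10), carry-in 0); try Q=5 ⇒ Q=5.
Step 4. [col 1: A + Q ≡ M (mod 10)] from column 1 (A=9, Q=5, carry-in 0, digits 1,5,9 already taken and all letters distinct): M must equal 4, so M=4.
Step 5. [col 2: C + C ≡ S (mod 10)] S=7 is one option consistent with column 2 (C + C ≡ S (mod 10), carry-in 1) — take it, so S=7.
Step 6. [col 2: C + C ≡ S (mod 10)] several values work for C in column 2 (C + C ≡ S (mod 10), carry-in 1); try C=3. So C=3.
Step 7. [col 3: X + C ≡ Q (mod 10)] from column 3 (C=3, Q=5, carry-in 0, digits 1,3,4,5,7,9 already taken and all letters distinct): X must equal 2. So X=2.
Step 8. [col 4: K + S ≡ C (mod 10)] from column 4 (S=7, C=3, carry-in 0, digits 1,2,3,4,5,7,9 already taken and all letters distinct): K must equal 6. So K=6.

Answer: A=9, C=3, K=6, M=4, O=1, Q=5, S=7, X=2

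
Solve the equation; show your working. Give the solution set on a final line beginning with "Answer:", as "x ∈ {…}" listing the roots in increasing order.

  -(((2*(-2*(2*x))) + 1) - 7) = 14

Step 1. [-(((2*(-2*(2*x))) + 1) - 7) = 14] flip signs both sides, so neg: ((2*(-2*(2*x))) + 1) - 7 = -14.
Step 2. [((2*(-2*(2*x))) + 1) - 7 = -14] -7 is outermost — add 7 both sides ⇒ sub: (2*(-2*(2*x))) + 1 = -7.
Step 3. [(2*(-2*(2*x))) + 1 = -7] +1 is outermost — subtract 1 both sides, so sub: 2*(-2*(2*x)) = -8.
Step 4. [2*(-2*(2*x)) = -8] LHS = 2·(…); ÷2 both sides. So div: -2*(2*x) = -4.
Step 5. [-2*(2*x) = -4] leading coefficient -2: divide by -2. So div: 2*x = 2.
Step 6. [2*x = 2] 2·(inner) — divide through by 2 ⇒ div: x = 1.

Answer: x ∈ {1}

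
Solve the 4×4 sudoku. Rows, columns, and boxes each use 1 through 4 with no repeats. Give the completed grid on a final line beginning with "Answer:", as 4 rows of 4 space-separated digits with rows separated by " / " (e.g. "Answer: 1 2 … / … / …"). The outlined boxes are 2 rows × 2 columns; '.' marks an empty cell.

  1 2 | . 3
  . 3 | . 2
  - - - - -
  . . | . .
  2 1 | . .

Step 1. [r3c2∈{4}] r3c2 is down to just 4. So r3c2=4.
Step 2. [r1c3∈{4}] r1c3 is down to just 4, so r1c3=4.
Step 3. [r3c3∈{1,2,3}] in row 3, 2 fits only at r3c3, so r3c3=2.
Step 4. [r4c3∈{3}] r4c3 has the single candidate 3 ⇒ r4c3=3.
Step 5. [r3c1∈{3}] r3c1 has the single candidate 3. So r3c1=3.
Step 6. [r2c1∈{4}] nothing but 4 survives at r2c1, so r2c1=4.
Step 7. [r3c4∈{1}] r3c4 is down to just 1, so r3c4=1.
Step 8. [r2c3∈{1}] r2c3's peers cover all but 1. So r2c3=1.
Step 9. [r4c4∈{4}] only 4 remains possible at r4c4, so r4c4=4.

Answer: 1 2 4 3 / 4 3 1 2 / 3 4 2 1 / 2 1 3 4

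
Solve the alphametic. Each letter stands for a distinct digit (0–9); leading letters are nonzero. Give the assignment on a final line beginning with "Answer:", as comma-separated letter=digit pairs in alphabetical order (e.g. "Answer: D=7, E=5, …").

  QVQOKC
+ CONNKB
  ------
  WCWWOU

Step 1. [col 1: C + B ≡ U (mod 10)] no forcing yet in column 1 (carry-in 0); B=3 is free and consistent — try it. So B=3.
Step 2. [col 1: C + B ≡ U (mod 10)] U=4 is one option consistent with column 1 (C + B ≡ U (mod 10), carry-in 0) — take it. So U=4.
Step 3. [col 1: C + B ≡ U (mod 10)] from column 1 (B=3, U=4, carry-in 0, digits 3,4 already taken and all letters distinct): C must equal 1 ⇒ C=1.
Step 4. [col 2: K + K ≡ O (mod 10)] column 2 (K + K ≡ O (mod 10), carry-in 0) doesn't pin O yet; pick O=6 and continue ⇒ O=6.
Step 5. [col 2: K + K ≡ O (mod 10)] in column 2 we have K+K≡O with carry-in 0; given O=6 and digits 1,3,4,6 already taken and all letters distinct, that pins K to 8, so K=8.
Step 6. [col 3: O + N ≡ W (mod 10)] N=2 is one option consistent with column 3 (O + N ≡ W (mod 10), carry-in 1) — take it. So N=2.
Step 7. [col 3: O + N ≡ W (mod 10)] in column 3 we have O+N≡W with carry-in 1; given O=6, N=2 and digits 1,2,3,4,6,8 already taken and all letters distinct, that pins W to 9, so W=9.
Step 8. [col 4: Q + N ≡ W (mod 10)] from column 4 (N=2, W=9, carry-in 0, digits 1,2,3,4,6,8,9 already taken and all letters distinct): Q must equal 7 ⇒ Q=7.
Step 9. [col 5: V + O ≡ C (mod 10)] from column 5 (O=6, C=1, carry-in 0, digits 1,2,3,4,6,7,8,9 already taken and all letters distinct): V must equal 5. So V=5.

Answer: B=3, C=1, K=8, N=2, O=6, Q=7, U=4, V=5, W=9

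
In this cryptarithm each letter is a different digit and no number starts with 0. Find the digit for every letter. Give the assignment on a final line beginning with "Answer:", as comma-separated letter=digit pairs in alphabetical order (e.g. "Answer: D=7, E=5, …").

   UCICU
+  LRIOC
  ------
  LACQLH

Step 1. [L] adding two 5-digit numbers gives at most 5+1 digits, and here it does — L is that final carry and must be 1, so L=1.
Step 2. [col 1: U + C ≡ H (mod 10)] column 1 (U + C ≡ H (mod 10), carry-in 0) doesn't pin U yet; pick U=8 and continue. So U=8.
Step 3. [col 1: U + C ≡ H (mod 10)] several values work for C in column 1 (U + C ≡ H (mod 10), carry-in 0); try C=4, so C=4.
Step 4. [col 1: U + C ≡ H (mod 10)] column 1: given U=8, C=4, carry-in 0, and digits 1,4,8 already taken and all letters distinct, U+C≡H (mod 10) forces H=2. So H=2.
Step 5. [col 2: C + O ≡ L (mod 10)] column 2 reads C+O+carry(1)=L with C=4, L=1; with digits 1,2,4,8 already taken and all letters distinct, the only value for O is 6. So O=6.
Step 6. [col 3: I + I ≡ Q (mod 10)] several values work for I in column 3 (I + I ≡ Q (mod 10), carry-in 1); try I=7 ⇒ I=7.
Step 7. [col 3: I + I ≡ Q (mod 10)] in column 3 we have I+I≡Q with carry-in 1; given I=7 and digits 1,2,4,6,7,8 already taken and all letters distinct, that pins Q to 5 ⇒ Q=5.
Step 8. [col 4: C + R ≡ C (mod 10)] in column 4 we have C+R≡C with carry-in 1; given C=4 and digits 1,2,4,5,6,7,8 already taken and all letters distinct, that pins R to 9, so R=9.
Step 9. [col 5: U + L ≡ A (mod 10)] column 5 reads U+L+carry(1)=A with U=8, L=1; with digits 1,2,4,5,6,7,8,9 already taken and all letters distinct, the only value for A is 0 ⇒ A=0.

Answer: A=0, C=4, H=2, I=7, L=1, O=6, Q=5, R=9, U=8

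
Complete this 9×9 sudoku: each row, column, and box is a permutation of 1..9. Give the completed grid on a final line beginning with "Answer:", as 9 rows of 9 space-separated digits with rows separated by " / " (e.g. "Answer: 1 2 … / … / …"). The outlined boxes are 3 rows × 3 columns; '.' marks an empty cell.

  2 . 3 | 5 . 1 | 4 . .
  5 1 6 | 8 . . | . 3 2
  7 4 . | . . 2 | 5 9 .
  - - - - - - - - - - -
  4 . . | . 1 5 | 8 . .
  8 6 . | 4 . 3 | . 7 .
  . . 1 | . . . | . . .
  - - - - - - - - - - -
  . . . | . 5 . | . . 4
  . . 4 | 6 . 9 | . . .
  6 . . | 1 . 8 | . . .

Step 1. [r7c6∈{7}] r7c6 has the single candidate 7 ⇒ r7c6=7.
Step 2. [r1c2∈{8,9}] in box 1, 9 fits only at r1c2 ⇒ r1c2=9.
Step 3. [r3c9∈{1,6,8}] in row 3, 1 fits only at r3c9 ⇒ r3c9=1.
Step 4. [r2c7∈{7}] r2c7's peers cover all but 7. So r2c7=7.
Step 5. [r5c7∈{1,2,9}] in row 5, 1 fits only at r5c7. So r5c7=1.
Step 6. [r6c5∈{2,6,7,8,9}] r6c5 is the only open cell in row 6 admitting 8 ⇒ r6c5=8.
Step 7. [r6c8∈{2,4,5,6}] 4 has one home in row 6: r6c8. So r6c8=4.
Step 8. [r9c5∈{2,3,4}] 4 has one home in row 9: r9c5 ⇒ r9c5=4.
Step 9. [r3c4∈{3}] r3c4 has the single candidate 3 ⇒ r3c4=3.
Step 10. [r7c4∈{2}] nothing but 2 survives at r7c4. So r7c4=2.
Step 11. [r8c5∈{3}] r8c5 is down to just 3, so r8c5=3.
Step 12. [r8c7∈{2}] nothing but 2 survives at r8c7 ⇒ r8c7=2.
Step 13. [r6c2∈{2,3,5,7}] 2 has one home in row 6: r6c2 ⇒ r6c2=2.
Step 14. [r6c9∈{3,5,6,9}] across row 6, 5 lands solely at r6c9, so r6c9=5.
Step 15. [r5c9∈{9}] only 9 remains possible at r5c9. So r5c9=9.
Step 16. [r9c3∈{2,5,7,9}] r9c3 is the only open cell in row 9 admitting 2 ⇒ r9c3=2.
Step 17. [r4c3∈{7,9}] in col 3, 7 fits only at r4c3, so r4c3=7.
Step 18. [r4c2∈{3}] r4c2 is down to just 3 ⇒ r4c2=3.
Step 19. [r9c9∈{3,7}] across col 9, 3 lands solely at r9c9 ⇒ r9c9=3.
Step 20. [r7c2∈{8}] r7c2's peers cover all but 8. So r7c2=8.
Step 21. [r4c9∈{6}] nothing but 6 survives at r4c9 ⇒ r4c9=6.
Step 22. [r1c8∈{6,8}] r1c8 is the only open cell in box 3 admitting 6, so r1c8=6.
Step 23. [r8c8∈{1,5,8}] r8c8 is the only open cell in col 8 admitting 8, so r8c8=8.
Step 24. [r7c1∈{1,3,9}] row 7 places 3 nowhere but r7c1. So r7c1=3.
Step 25. [r8c2∈{5,7}] in row 8, 5 fits only at r8c2 ⇒ r8c2=5.
Step 26. [r6c4∈{7,9}] r6c4 is the only open cell in row 6 admitting 7 ⇒ r6c4=7.
Step 27. [r7c7∈{6,9}] r7c7 is the only open cell in row 7 admitting 6. So r7c7=6.
Step 28. [r7c3∈{9}] only 9 remains possible at r7c3 ⇒ r7c3=9.
Step 29. [r5c5∈{2}] r5c5's peers cover all but 2 ⇒ r5c5=2.
Step 30. [r9c2∈{7}] r9c2 is down to just 7, so r9c2=7.
Step 31. [r6c7∈{3}] nothing but 3 survives at r6c7. So r6c7=3.
Step 32. [r2c5∈{9}] r2c5's peers cover all but 9. So r2c5=9.
Step 33. [r3c5∈{6}] r3c5 is down to just 6 ⇒ r3c5=6.
Step 34. [r5c3∈{5}] nothing but 5 survives at r5c3, so r5c3=5.
Step 35. [r3c3∈{8}] r3c3 has the single candidate 8 ⇒ r3c3=8.
Step 36. [r1c9∈{8}] only 8 remains possible at r1c9, so r1c9=8.
Step 37. [r4c4∈{9}] only 9 remains possible at r4c4. So r4c4=9.
Step 38. [r8c9∈{7}] r8c9's peers cover all but 7, so r8c9=7.
Step 39. [r9c8∈{5}] r9c8's peers cover all but 5. So r9c8=5.
Step 40. [r1c5∈{7}] r1c5 is down to just 7 ⇒ r1c5=7.
Step 41. [r7c8∈{1}] r7c8 has the single candidate 1, so r7c8=1.
Step 42. [r8c1∈{1}] r8c1 is down to just 1, so r8c1=1.
Step 43. [r9c7∈{9}] only 9 remains possible at r9c7 ⇒ r9c7=9.
Step 44. [r6c1∈{9}] nothing but 9 survives at r6c1, so r6c1=9.
Step 45. [r6c6∈{6}] nothing but 6 survives at r6c6 ⇒ r6c6=6.
Step 46. [r2c6∈{4}] r2c6 is down to just 4 ⇒ r2c6=4.
Step 47. [r4c8∈{2}] only 2 remains possible at r4c8, so r4c8=2.

Answer: 2 9 3 5 7 1 4 6 8 / 5 1 6 8 9 4 7 3 2 / 7 4 8 3 6 2 5 9 1 / 4 3 7 9 1 5 8 2 6 / 8 6 5 4 2 3 1 7 9 / 9 2 1 7 8 6 3 4 5 / 3 8 9 2 5 7 6 1 4 / 1 5 4 6 3 9 2 8 7 / 6 7 2 1 4 8 9 5 3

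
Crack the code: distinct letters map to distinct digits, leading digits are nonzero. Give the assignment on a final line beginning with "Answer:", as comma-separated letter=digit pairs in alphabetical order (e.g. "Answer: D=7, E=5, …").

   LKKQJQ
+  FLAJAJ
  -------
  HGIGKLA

Step 1. [col 1: Q + J ≡ A (mod 10)] no forcing yet in column 1 (carry-in 0); Q=6 is free and consistent — try it ⇒ Q=6.
Step 2. [H] adding two 6-digit numbers gives at most 6+1 digits, and here it does — H is that final carry and must be 1 ⇒ H=1.
Step 3. [col 1: Q + J ≡ A (mod 10)] no forcing yet in column 1 (carry-in 0); A=4 is free and consistent — try it, so A=4.
Step 4. [col 1: Q + J ≡ A (mod 10)] column 1: given Q=6, A=4, carry-in 0, and digits 1,4,6 already taken and all letters distinct, Q+J≡A (mod 10) forces J=8, so J=8.
Step 5. [col 2: J + A ≡ L (mod 10)] in column 2 we have J+A≡L with carry-in 1; given J=8, A=4 and digits 1,4,6,8 already taken and all letters distinct, that pins L to 3 ⇒ L=3.
Step 6. [col 3: Q + J ≡ K (mod 10)] from column 3 (Q=6, J=8, carry-in 1, digits 1,3,4,6,8 already taken and all letters distinct): K must equal 5. So K=5.
Step 7. [col 4: K + A ≡ G (mod 10)] column 4: given K=5, A=4, carry-in 1, and digits 1,3,4,5,6,8 already taken and all letters distinct, K+A≡G (mod 10) forces G=0 ⇒ G=0.
Step 8. [col 5: K + L ≡ I (mod 10)] column 5: given K=5, L=3, carry-in 1, and digits 0,1,3,4,5,6,8 already taken and all letters distinct, K+L≡I (mod 10) forces I=9 ⇒ I=9.
Step 9. [col 6: L + F ≡ G (mod 10)] column 6 reads L+F+carry(0)=G with L=3, G=0; with digits 0,1,3,4,5,6,8,9 already taken and all letters distinct, the only value for F is 7, so F=7.

Answer: A=4, F=7, G=0, H=1, I=9, J=8, K=5, L=3, Q=6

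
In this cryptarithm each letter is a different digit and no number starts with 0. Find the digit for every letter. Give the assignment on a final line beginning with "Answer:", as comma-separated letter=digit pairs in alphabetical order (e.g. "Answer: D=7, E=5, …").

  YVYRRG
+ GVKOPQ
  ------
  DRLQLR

Step 1. [col 1: G + Q ≡ R (mod 10)] no forcing yet in column 1 (carry-in 0); R=1 is free and consistent — try it. So R=1.
Step 2. [col 1: G + Q ≡ R (mod 10)] several values work for Q in column 1 (G + Q ≡ R (mod 10), carry-in 0); try Q=7, so Q=7.
Step 3. [col 1: G + Q ≡ R (mod 10)] column 1: given Q=7, R=1, carry-in 0, and digits 1,7 already taken and all letters distinct, G+Q≡R (mod 10) forces G=4. So G=4.
Step 4. [col 2: R + P ≡ L (mod 10)] no forcing yet in column 2 (carry-in 1); L=2 is free and consistent — try it, so L=2.
Step 5. [col 2: R + P ≡ L (mod 10)] from column 2 (R=1, L=2, carry-in 1, digits 1,2,4,7 already taken and all letters distinct): P must equal 0, so P=0.
Step 6. [col 3: R + O ≡ Q (mod 10)] from column 3 (R=1, Q=7, carry-in 0, digits 0,1,2,4,7 already taken and all letters distinct): O must equal 6, so O=6.
Step 7. [col 4: Y + K ≡ L (mod 10)] Y=3 is one option consistent with column 4 (Y + K ≡ L (mod 10), carry-in 0) — take it ⇒ Y=3.
Step 8. [col 4: Y + K ≡ L (mod 10)] from column 4 (Y=3, L=2, carry-in 0, digits 0,1,2,3,4,6,7 already taken and all letters distinct): K must equal 9. So K=9.
Step 9. [col 5: V + V ≡ R (mod 10)] column 5 reads V+V+carry(1)=R with R=1; with digits 0,1,2,3,4,6,7,9 already taken and all letters distinct, the only value for V is 5. So V=5.
Step 10. [col 6: Y + G ≡ D (mod 10)] in column 6 we have Y+G≡D with carry-in 1; given Y=3, G=4 and digits 0,1,2,3,4,5,6,7,9 already taken and all letters distinct, that pins D to 8. So D=8.

Answer: D=8, G=4, K=9, L=2, O=6, P=0, Q=7, R=1, V=5, Y=3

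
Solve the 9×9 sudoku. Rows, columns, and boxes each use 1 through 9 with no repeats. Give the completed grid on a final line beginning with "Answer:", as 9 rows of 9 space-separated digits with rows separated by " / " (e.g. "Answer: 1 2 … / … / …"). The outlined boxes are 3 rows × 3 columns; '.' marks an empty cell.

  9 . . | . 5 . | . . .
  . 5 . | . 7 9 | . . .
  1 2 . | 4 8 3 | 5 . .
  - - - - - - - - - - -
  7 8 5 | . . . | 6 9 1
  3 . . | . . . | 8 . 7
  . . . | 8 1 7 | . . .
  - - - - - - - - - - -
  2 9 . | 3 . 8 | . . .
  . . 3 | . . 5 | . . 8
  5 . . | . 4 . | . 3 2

Step 1. [r7c5∈{6}] nothing but 6 survives at r7c5, so r7c5=6.
Step 2. [r8c8∈{1,4,6,7}] across box 9, 6 lands solely at r8c8 ⇒ r8c8=6.
Step 3. [r4c4∈{2}] r4c4 has the single candidate 2, so r4c4=2.
Step 4. [r9c6∈{1}] only 1 remains possible at r9c6, so r9c6=1.
Step 5. [r2c1∈{4,6,8}] col 1 places 8 nowhere but r2c1, so r2c1=8.
Step 6. [r6c1∈{4,6}] col 1 places 6 nowhere but r6c1. So r6c1=6.
Step 7. [r6c2∈{4}] r6c2's peers cover all but 4 ⇒ r6c2=4.
Step 8. [r5c8∈{2,4,5}] r5c8 is the only open cell in box 6 admitting 4 ⇒ r5c8=4.
Step 9. [r3c8∈{7}] r3c8 is down to just 7 ⇒ r3c8=7.
Step 10. [r3c3∈{6}] r3c3 is down to just 6. So r3c3=6.
Step 11. [r2c3∈{4}] nothing but 4 survives at r2c3 ⇒ r2c3=4.
Step 12. [r5c5∈{9}] r5c5 has the single candidate 9 ⇒ r5c5=9.
Step 13. [r1c6∈{2,6}] across col 6, 2 lands solely at r1c6 ⇒ r1c6=2.
Step 14. [r1c2∈{3,7}] 3 has one home in col 2: r1c2 ⇒ r1c2=3.
Step 15. [r1c3∈{7}] r1c3 has the single candidate 7, so r1c3=7.
Step 16. [r7c7∈{1,4,7}] r7c7 is the only open cell in row 7 admitting 7, so r7c7=7.
Step 17. [r7c3∈{1}] r7c3 is down to just 1 ⇒ r7c3=1.
Step 18. [r8c7∈{1,4,9}] row 8 places 1 nowhere but r8c7 ⇒ r8c7=1.
Step 19. [r7c9∈{4,5}] 4 has one home in row 7: r7c9 ⇒ r7c9=4.
Step 20. [r8c2∈{7}] r8c2's peers cover all but 7, so r8c2=7.
Step 21. [r6c9∈{3,5}] 5 has one home in col 9: r6c9 ⇒ r6c9=5.
Step 22. [r6c8∈{2}] r6c8 is down to just 2. So r6c8=2.
Step 23. [r2c8∈{1}] only 1 remains possible at r2c8 ⇒ r2c8=1.
Step 24. [r2c4∈{6}] r2c4 is down to just 6 ⇒ r2c4=6.
Step 25. [r9c7∈{9}] r9c7 is down to just 9. So r9c7=9.
Step 26. [r2c9∈{3}] only 3 remains possible at r2c9. So r2c9=3.
Step 27. [r5c3∈{2}] r5c3's peers cover all but 2. So r5c3=2.
Step 28. [r7c8∈{5}] r7c8's peers cover all but 5. So r7c8=5.
Step 29. [r6c7∈{3}] nothing but 3 survives at r6c7, so r6c7=3.
Step 30. [r1c4∈{1}] only 1 remains possible at r1c4 ⇒ r1c4=1.
Step 31. [r9c3∈{8}] r9c3 is down to just 8 ⇒ r9c3=8.
Step 32. [r5c4∈{5}] only 5 remains possible at r5c4, so r5c4=5.
Step 33. [r9c2∈{6}] r9c2 is down to just 6, so r9c2=6.
Step 34. [r8c5∈{2}] nothing but 2 survives at r8c5, so r8c5=2.
Step 35. [r5c6∈{6}] r5c6 is down to just 6 ⇒ r5c6=6.
Step 36. [r1c9∈{6}] r1c9's peers cover all but 6 ⇒ r1c9=6.
Step 37. [r2c7∈{2}] nothing but 2 survives at r2c7 ⇒ r2c7=2.
Step 38. [r5c2∈{1}] nothing but 1 survives at r5c2. So r5c2=1.
Step 39. [r1c7∈{4}] only 4 remains possible at r1c7. So r1c7=4.
Step 40. [r4c5∈{3}] r4c5's peers cover all but 3 ⇒ r4c5=3.
Step 41. [r3c9∈{9}] only 9 remains possible at r3c9, so r3c9=9.
Step 42. [r8c4∈{9}] r8c4's peers cover all but 9. So r8c4=9.
Step 43. [r8c1∈{4}] nothing but 4 survives at r8c1. So r8c1=4.
Step 44. [r1c8∈{8}] r1c8 is down to just 8 ⇒ r1c8=8.
Step 45. [r9c4∈{7}] only 7 remains possible at r9c4, so r9c4=7.
Step 46. [r4c6∈{4}] r4c6's peers cover all but 4 ⇒ r4c6=4.
Step 47. [r6c3∈{9}] r6c3 is down to just 9. So r6c3=9.

Answer: 9 3 7 1 5 2 4 8 6 / 8 5 4 6 7 9 2 1 3 / 1 2 6 4 8 3 5 7 9 / 7 8 5 2 3 4 6 9 1 / 3 1 2 5 9 6 8 4 7 / 6 4 9 8 1 7 3 2 5 / 2 9 1 3 6 8 7 5 4 / 4 7 3 9 2 5 1 6 8 / 5 6 8 7 4 1 9 3 2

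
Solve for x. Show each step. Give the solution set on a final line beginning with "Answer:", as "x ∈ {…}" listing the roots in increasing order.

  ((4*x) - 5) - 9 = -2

Step 1. [((4*x) - 5) - 9 = -2] peel the -9: add 9 from each side. So sub: (4*x) - 5 = 7.
Step 2. [(4*x) - 5 = 7] 5 comes off first (add 5) ⇒ sub: 4*x = 12.
Step 3. [4*x = 12] 4 out front; divide by 4, so div: x = 3.

Answer: x ∈ {3}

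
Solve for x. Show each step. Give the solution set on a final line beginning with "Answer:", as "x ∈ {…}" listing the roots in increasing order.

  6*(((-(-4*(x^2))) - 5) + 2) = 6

Step 1. [6*(((-(-4*(x^2))) - 5) + 2) = 6] divide by the outer 6 ⇒ div: ((-(-4*(x^2))) - 5) + 2 = 1.
Step 2. [((-(-4*(x^2))) - 5) + 2 = 1] subtract 2: x sits inside (… + 2). So sub: (-(-4*(x^2))) - 5 = -1.
Step 3. [(-(-4*(x^2))) - 5 = -1] the outer -5 inverts by adding 5. So sub: -(-4*(x^2)) = 4.
Step 4. [-(-4*(x^2)) = 4] leading − — multiply by −1 ⇒ neg: -4*(x^2) = -4.
Step 5. [-4*(x^2) = -4] LHS = -4·(…); ÷-4 both sides, so div: x^2 = 1.
Step 6. [x^2 = 1] √ both sides: 1 ≥ 0 gives two branches. So sqrt: x = 1 or -1.

Answer: x ∈ {-1, 1}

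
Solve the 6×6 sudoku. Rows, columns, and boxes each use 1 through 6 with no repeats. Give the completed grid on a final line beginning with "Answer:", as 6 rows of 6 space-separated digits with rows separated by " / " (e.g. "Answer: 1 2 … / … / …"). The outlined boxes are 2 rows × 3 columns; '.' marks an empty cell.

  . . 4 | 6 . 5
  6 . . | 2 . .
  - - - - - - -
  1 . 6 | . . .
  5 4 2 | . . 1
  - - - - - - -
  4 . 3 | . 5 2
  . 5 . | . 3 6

Step 1. [r3c2∈{3}] r3c2 has the single candidate 3, so r3c2=3.
Step 2. [r2c2∈{1}] nothing but 1 survives at r2c2, so r2c2=1.
Step 3. [r3c6∈{4}] nothing but 4 survives at r3c6. So r3c6=4.
Step 4. [r6c4∈{1,4}] r6c4 is the only open cell in row 6 admitting 4 ⇒ r6c4=4.
Step 5. [r1c1∈{2,3}] row 1 places 3 nowhere but r1c1. So r1c1=3.
Step 6. [r3c4∈{5}] r3c4's peers cover all but 5 ⇒ r3c4=5.
Step 7. [r1c5∈{1}] r1c5's peers cover all but 1. So r1c5=1.
Step 8. [r5c4∈{1}] r5c4's peers cover all but 1. So r5c4=1.
Step 9. [r6c1∈{2}] r6c1 is down to just 2, so r6c1=2.
Step 10. [r2c5∈{4}] r2c5 is down to just 4. So r2c5=4.
Step 11. [r3c5∈{2}] r3c5's peers cover all but 2. So r3c5=2.
Step 12. [r4c4∈{3}] only 3 remains possible at r4c4, so r4c4=3.
Step 13. [r2c3∈{5}] r2c3 has the single candidate 5 ⇒ r2c3=5.
Step 14. [r2c6∈{3}] r2c6 has the single candidate 3. So r2c6=3.
Step 15. [r4c5∈{6}] r4c5 is down to just 6. So r4c5=6.
Step 16. [r1c2∈{2}] r1c2 has the single candidate 2, so r1c2=2.
Step 17. [r6c3∈{1}] r6c3 is down to just 1. So r6c3=1.
Step 18. [r5c2∈{6}] r5c2 has the single candidate 6, so r5c2=6.

Answer: 3 2 4 6 1 5 / 6 1 5 2 4 3 / 1 3 6 5 2 4 / 5 4 2 3 6 1 / 4 6 3 1 5 2 / 2 5 1 4 3 6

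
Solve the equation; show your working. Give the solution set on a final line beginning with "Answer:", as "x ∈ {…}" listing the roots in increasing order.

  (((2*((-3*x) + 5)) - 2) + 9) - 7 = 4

Step 1. [(((2*((-3*x) + 5)) - 2) + 9) - 7 = 4] -7 is outermost — add 7 both sides ⇒ sub: ((2*((-3*x) + 5)) - 2) + 9 = 11.
Step 2. [((2*((-3*x) + 5)) - 2) + 9 = 11] peel the +9: subtract 9 from each side. So sub: (2*((-3*x) + 5)) - 2 = 2.
Step 3. [(2*((-3*x) + 5)) - 2 = 2] common factor 2 (LHS and 2) — divide through, so factor: ((-3*x) + 5) - 1 = 1.
Step 4. [((-3*x) + 5) - 1 = 1] 1 comes off first (add 1), so sub: (-3*x) + 5 = 2.
Step 5. [(-3*x) + 5 = 2] the outer +5 inverts by subtracting 5 ⇒ sub: -3*x = -3.
Step 6. [-3*x = -3] LHS = -3·(…); ÷-3 both sides ⇒ div: x = 1.

Answer: x ∈ {1}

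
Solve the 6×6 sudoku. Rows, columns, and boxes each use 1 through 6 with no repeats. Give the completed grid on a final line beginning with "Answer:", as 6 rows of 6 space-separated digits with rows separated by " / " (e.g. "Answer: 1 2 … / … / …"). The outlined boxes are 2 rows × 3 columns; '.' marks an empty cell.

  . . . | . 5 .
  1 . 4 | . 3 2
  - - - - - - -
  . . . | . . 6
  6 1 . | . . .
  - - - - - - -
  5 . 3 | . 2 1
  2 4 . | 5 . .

Step 1. [r4c5∈{4}] only 4 remains possible at r4c5, so r4c5=4.
Step 2. [r5c2∈{6}] r5c2's peers cover all but 6. So r5c2=6.
Step 3. [r1c4∈{1,4,6}] row 1 places 1 nowhere but r1c4, so r1c4=1.
Step 4. [r1c1∈{3}] r1c1 is down to just 3. So r1c1=3.
Step 5. [r3c2∈{2,3,5}] 3 has one home in col 2: r3c2. So r3c2=3.
Step 6. [r3c3∈{2,5}] 5 has one home in row 3: r3c3 ⇒ r3c3=5.
Step 7. [r4c4∈{2,3}] r4c4 is the only open cell in col 4 admitting 3 ⇒ r4c4=3.
Step 8. [r4c3∈{2}] nothing but 2 survives at r4c3 ⇒ r4c3=2.
Step 9. [r1c6∈{4}] only 4 remains possible at r1c6. So r1c6=4.
Step 10. [r6c5∈{6}] r6c5's peers cover all but 6, so r6c5=6.
Step 11. [r4c6∈{5}] r4c6 has the single candidate 5, so r4c6=5.
Step 12. [r3c1∈{4}] r3c1 has the single candidate 4. So r3c1=4.
Step 13. [r1c3∈{6}] r1c3 has the single candidate 6, so r1c3=6.
Step 14. [r2c2∈{5}] r2c2's peers cover all but 5. So r2c2=5.
Step 15. [r6c3∈{1}] r6c3's peers cover all but 1. So r6c3=1.
Step 16. [r1c2∈{2}] only 2 remains possible at r1c2, so r1c2=2.
Step 17. [r2c4∈{6}] r2c4's peers cover all but 6 ⇒ r2c4=6.
Step 18. [r5c4∈{4}] r5c4 is down to just 4 ⇒ r5c4=4.
Step 19. [r3c4∈{2}] nothing but 2 survives at r3c4. So r3c4=2.
Step 20. [r6c6∈{3}] r6c6 is down to just 3. So r6c6=3.
Step 21. [r3c5∈{1}] only 1 remains possible at r3c5, so r3c5=1.

Answer: 3 2 6 1 5 4 / 1 5 4 6 3 2 / 4 3 5 2 1 6 / 6 1 2 3 4 5 / 5 6 3 4 2 1 / 2 4 1 5 6 3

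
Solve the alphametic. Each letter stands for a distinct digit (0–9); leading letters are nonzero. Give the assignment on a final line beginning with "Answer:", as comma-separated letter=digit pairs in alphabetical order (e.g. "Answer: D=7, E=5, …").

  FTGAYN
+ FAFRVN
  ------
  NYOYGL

Step 1. [col 1: N + N ≡ L (mod 10)] no forcing yet in column 1 (carry-in 0); L=8 is free and consistent — try it ⇒ L=8.
Step 2. [col 1: N + N ≡ L (mod 10)] column 1 (N + N ≡ L (mod 10), carry-in 0) doesn't pin N yet; pick N=9 and continue. So N=9.
Step 3. [col 2: Y + V ≡ G (mod 10)] several values work for G in column 2 (Y + V ≡ G (mod 10), carry-in 1); try G=6. So G=6.
Step 4. [col 2: Y + V ≡ G (mod 10)] several values work for Y in column 2 (Y + V ≡ G (mod 10), carry-in 1); try Y=0. So Y=0.
Step 5. [col 2: Y + V ≡ G (mod 10)] column 2: given Y=0, G=6, carry-in 1, and digits 0,6,8,9 already taken and all letters distinct, Y+V≡G (mod 10) forces V=5, so V=5.
Step 6. [col 3: A + R ≡ Y (mod 10)] column 3 (A + R ≡ Y (mod 10), carry-in 0) doesn't pin A yet; pick A=7 and continue. So A=7.
Step 7. [col 3: A + R ≡ Y (mod 10)] in column 3 we have A+R≡Y with carry-in 0; given A=7, Y=0 and digits 0,5,6,7,8,9 already taken and all letters distinct, that pins R to 3, so R=3.
Step 8. [col 4: G + F ≡ O (mod 10)] column 4 reads G+F+carry(1)=O with G=6; with digits 0,3,5,6,7,8,9 already taken and all letters distinct, the only value for O is 1. So O=1.
Step 9. [col 4: G + F ≡ O (mod 10)] in column 4 we have G+F≡O with carry-in 1; given G=6, O=1 and digits 0,1,3,5,6,7,8,9 already taken and all letters distinct, that pins F to 4. So F=4.
Step 10. [col 5: T + A ≡ Y (mod 10)] column 5: given A=7, Y=0, carry-in 1, and digits 0,1,3,4,5,6,7,8,9 already taken and all letters distinct, T+A≡Y (mod 10) forces T=2, so T=2.

Answer: A=7, F=4, G=6, L=8, N=9, O=1, R=3, T=2, V=5, Y=0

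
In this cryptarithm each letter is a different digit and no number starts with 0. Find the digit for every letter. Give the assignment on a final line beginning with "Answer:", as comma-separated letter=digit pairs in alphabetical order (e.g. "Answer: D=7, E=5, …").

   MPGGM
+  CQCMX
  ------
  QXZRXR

Step 1. [col 1: M + X ≡ R (mod 10)] column 1 (M + X ≡ R (mod 10), carry-in 0) doesn't pin R yet; pick R=2 and continue ⇒ R=2.
Step 2. [col 1: M + X ≡ R (mod 10)] column 1 (M + X ≡ R (mod 10), carry-in 0) doesn't pin M yet; pick M=8 and continue ⇒ M=8.
Step 3. [Q] the sum has 6 digits but both addends have 5; that extra leading digit Q is the final carry, namely 1 ⇒ Q=1.
Step 4. [col 1: M + X ≡ R (mod 10)] in column 1 we have M+X≡R with carry-in 0; given M=8, R=2 and digits 1,2,8 already taken and all letters distinct, that pins X to 4 ⇒ X=4.
Step 5. [col 2: G + M ≡ X (mod 10)] in column 2 we have G+M≡X with carry-in 1; given M=8, X=4 and digits 1,2,4,8 already taken and all letters distinct, that pins G to 5. So G=5.
Step 6. [col 3: G + C ≡ R (mod 10)] in column 3 we have G+C≡R with carry-in 1; given G=5, R=2 and digits 1,2,4,5,8 already taken and all letters distinct, that pins C to 6, so C=6.
Step 7. [col 4: P + Q ≡ Z (mod 10)] column 4 reads P+Q+carry(1)=Z with Q=1; with digits 1,2,4,5,6,8 already taken and all letters distinct, the only value for P is 7. So P=7.
Step 8. [col 4: P + Q ≡ Z (mod 10)] column 4 reads P+Q+carry(1)=Z with P=7, Q=1; with digits 1,2,4,5,6,7,8 already taken and all letters distinct, the only value for Z is 9 ⇒ Z=9.

Answer: C=6, G=5, M=8, P=7, Q=1, R=2, X=4, Z=9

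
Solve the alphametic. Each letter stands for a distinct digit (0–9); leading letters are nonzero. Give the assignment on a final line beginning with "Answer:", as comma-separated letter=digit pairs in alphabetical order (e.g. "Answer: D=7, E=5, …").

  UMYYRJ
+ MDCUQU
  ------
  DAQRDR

Step 1. [col 1: J + U ≡ R (mod 10)] several values work for J in column 1 (J + U ≡ R (mod 10), carry-in 0); try J=7, so J=7.
Step 2. [col 1: J + U ≡ R (mod 10)] column 1 (J + U ≡ R (mod 10), carry-in 0) doesn't pin R yet; pick R=9 and continue. So R=9.
Step 3. [col 1: J + U ≡ R (mod 10)] column 1: given J=7, R=9, carry-in 0, and digits 7,9 already taken and all letters distinct, J+U≡R (mod 10) forces U=2, so U=2.
Step 4. [col 2: R + Q ≡ D (mod 10)] several values work for Q in column 2 (R + Q ≡ D (mod 10), carry-in 0); try Q=4 ⇒ Q=4.
Step 5. [col 2: R + Q ≡ D (mod 10)] column 2 reads R+Q+carry(0)=D with R=9, Q=4; with digits 2,4,7,9 already taken and all letters distinct, the only value for D is 3. So D=3.
Step 6. [col 3: Y + U ≡ R (mod 10)] column 3: given U=2, R=9, carry-in 1, and digits 2,3,4,7,9 already taken and all letters distinct, Y+U≡R (mod 10) forces Y=6 ⇒ Y=6.
Step 7. [col 4: Y + C ≡ Q (mod 10)] in column 4 we have Y+C≡Q with carry-in 0; given Y=6, Q=4 and digits 2,3,4,6,7,9 already taken and all letters distinct, that pins C to 8. So C=8.
Step 8. [col 5: M + D ≡ A (mod 10)] column 5: given D=3, carry-in 1, and digits 2,3,4,6,7,8,9 already taken and all letters distinct, M+D≡A (mod 10) forces A=5, so A=5.
Step 9. [col 5: M + D ≡ A (mod 10)] column 5 reads M+D+carry(1)=A with D=3, A=5; with digits 2,3,4,5,6,7,8,9 already taken and all letters distinct, the only value for M is 1. So M=1.

Answer: A=5, C=8, D=3, J=7, M=1, Q=4, R=9, U=2, Y=6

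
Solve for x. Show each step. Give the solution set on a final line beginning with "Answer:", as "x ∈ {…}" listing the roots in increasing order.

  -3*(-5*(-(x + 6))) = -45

Step 1. [-3*(-5*(-(x + 6))) = -45] LHS = -3·(…); ÷-3 both sides. So div: -5*(-(x + 6)) = 15.
Step 2. [-5*(-(x + 6)) = 15] LHS = -5·(…); ÷-5 both sides. So div: -(x + 6) = -3.
Step 3. [-(x + 6) = -3] leading − — multiply by −1 ⇒ neg: x + 6 = 3.
Step 4. [x + 6 = 3] 6 comes off first (subtract 6) ⇒ sub: x = -3.

Answer: x ∈ {-3}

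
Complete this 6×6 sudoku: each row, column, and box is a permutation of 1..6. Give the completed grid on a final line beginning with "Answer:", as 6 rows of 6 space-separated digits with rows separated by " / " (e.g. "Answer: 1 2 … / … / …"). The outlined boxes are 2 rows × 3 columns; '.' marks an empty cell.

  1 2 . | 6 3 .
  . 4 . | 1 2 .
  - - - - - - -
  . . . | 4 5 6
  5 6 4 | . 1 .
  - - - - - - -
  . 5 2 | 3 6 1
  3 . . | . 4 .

Step 1. [r2c3∈{3,5,6}] r2c3 is the only open cell in row 2 admitting 3. So r2c3=3.
Step 2. [r2c6∈{5}] r2c6 has the single candidate 5. So r2c6=5.
Step 3. [r6c6∈{2}] nothing but 2 survives at r6c6, so r6c6=2.
Step 4. [r3c3∈{1}] r3c3's peers cover all but 1 ⇒ r3c3=1.
Step 5. [r1c6∈{4}] r1c6's peers cover all but 4. So r1c6=4.
Step 6. [r5c1∈{4}] nothing but 4 survives at r5c1. So r5c1=4.
Step 7. [r3c1∈{2}] r3c1 has the single candidate 2 ⇒ r3c1=2.
Step 8. [r4c4∈{2}] nothing but 2 survives at r4c4. So r4c4=2.
Step 9. [r4c6∈{3}] r4c6's peers cover all but 3 ⇒ r4c6=3.
Step 10. [r2c1∈{6}] r2c1 is down to just 6. So r2c1=6.
Step 11. [r3c2∈{3}] r3c2's peers cover all but 3 ⇒ r3c2=3.
Step 12. [r6c3∈{6}] r6c3's peers cover all but 6 ⇒ r6c3=6.
Step 13. [r6c2∈{1}] r6c2 is down to just 1 ⇒ r6c2=1.
Step 14. [r1c3∈{5}] r1c3 is down to just 5. So r1c3=5.
Step 15. [r6c4∈{5}] r6c4 is down to just 5 ⇒ r6c4=5.

Answer: 1 2 5 6 3 4 / 6 4 3 1 2 5 / 2 3 1 4 5 6 / 5 6 4 2 1 3 / 4 5 2 3 6 1 / 3 1 6 5 4 2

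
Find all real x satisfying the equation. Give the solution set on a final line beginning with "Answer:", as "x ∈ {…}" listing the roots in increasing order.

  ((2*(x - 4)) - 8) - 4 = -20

Step 1. [((2*(x - 4)) - 8) - 4 = -20] 4 comes off first (add 4). So sub: (2*(x - 4)) - 8 = -16.
Step 2. [(2*(x - 4)) - 8 = -16] 8 comes off first (add 8), so sub: 2*(x - 4) = -8.
Step 3. [2*(x - 4) = -8] 2·(inner) — divide through by 2 ⇒ div: x - 4 = -4.
Step 4. [x - 4 = -4] -4 is outermost — add 4 both sides. So sub: x = 0.

Answer: x ∈ {0}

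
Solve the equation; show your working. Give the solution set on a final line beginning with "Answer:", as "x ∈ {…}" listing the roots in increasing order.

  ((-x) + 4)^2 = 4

Step 1. [((-x) + 4)^2 = 4] 4 ≥ 0, LHS is (·)² — take ±√. So sqrt: (-x) + 4 = 2 or -2.
Step 2. [(-x) + 4 = 2 or -2] the outer +4 inverts by subtracting 4, so sub: -x = -2 or -6.
Step 3. [-x = -2 or -6] leading − — multiply by −1. So neg: x = 2 or 6.

Answer: x ∈ {2, 6}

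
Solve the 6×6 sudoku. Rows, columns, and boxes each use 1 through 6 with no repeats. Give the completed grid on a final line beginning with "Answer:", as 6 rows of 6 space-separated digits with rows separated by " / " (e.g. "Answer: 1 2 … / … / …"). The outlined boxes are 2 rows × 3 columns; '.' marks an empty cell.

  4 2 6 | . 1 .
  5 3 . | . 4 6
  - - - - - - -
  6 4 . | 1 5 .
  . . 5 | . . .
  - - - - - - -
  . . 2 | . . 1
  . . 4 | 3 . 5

Step 1. [r4c1∈{1,2,3}] across col 1, 2 lands solely at r4c1. So r4c1=2.
Step 2. [r5c5∈{6}] r5c5's peers cover all but 6. So r5c5=6.
Step 3. [r4c5∈{3}] nothing but 3 survives at r4c5 ⇒ r4c5=3.
Step 4. [r6c2∈{1,6}] across row 6, 6 lands solely at r6c2. So r6c2=6.
Step 5. [r4c6∈{4}] r4c6's peers cover all but 4, so r4c6=4.
Step 6. [r1c6∈{3}] r1c6 is down to just 3. So r1c6=3.
Step 7. [r2c3∈{1}] nothing but 1 survives at r2c3 ⇒ r2c3=1.
Step 8. [r4c2∈{1}] nothing but 1 survives at r4c2 ⇒ r4c2=1.
Step 9. [r6c1∈{1}] r6c1 is down to just 1 ⇒ r6c1=1.
Step 10. [r1c4∈{5}] nothing but 5 survives at r1c4, so r1c4=5.
Step 11. [r5c1∈{3}] nothing but 3 survives at r5c1. So r5c1=3.
Step 12. [r4c4∈{6}] nothing but 6 survives at r4c4, so r4c4=6.
Step 13. [r5c2∈{5}] r5c2's peers cover all but 5. So r5c2=5.
Step 14. [r5c4∈{4}] nothing but 4 survives at r5c4. So r5c4=4.
Step 15. [r6c5∈{2}] r6c5's peers cover all but 2. So r6c5=2.
Step 16. [r3c6∈{2}] r3c6's peers cover all but 2, so r3c6=2.
Step 17. [r3c3∈{3}] r3c3 has the single candidate 3 ⇒ r3c3=3.
Step 18. [r2c4∈{2}] nothing but 2 survives at r2c4, so r2c4=2.

Answer: 4 2 6 5 1 3 / 5 3 1 2 4 6 / 6 4 3 1 5 2 / 2 1 5 6 3 4 / 3 5 2 4 6 1 / 1 6 4 3 2 5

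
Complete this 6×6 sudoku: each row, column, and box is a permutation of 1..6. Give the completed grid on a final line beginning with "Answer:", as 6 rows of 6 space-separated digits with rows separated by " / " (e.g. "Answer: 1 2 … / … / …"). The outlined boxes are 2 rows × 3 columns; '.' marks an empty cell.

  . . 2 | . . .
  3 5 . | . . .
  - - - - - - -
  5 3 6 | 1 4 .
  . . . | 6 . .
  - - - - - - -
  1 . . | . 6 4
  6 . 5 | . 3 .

Step 1. [r1c1∈{4}] r1c1 is down to just 4. So r1c1=4.
Step 2. [r6c4∈{2}] only 2 remains possible at r6c4 ⇒ r6c4=2.
Step 3. [r2c3∈{1}] r2c3 is down to just 1 ⇒ r2c3=1.
Step 4. [r4c1∈{2}] nothing but 2 survives at r4c1 ⇒ r4c1=2.
Step 5. [r1c5∈{1,5}] r1c5 is the only open cell in col 5 admitting 1 ⇒ r1c5=1.
Step 6. [r2c6∈{2,6}] in row 2, 6 fits only at r2c6 ⇒ r2c6=6.
Step 7. [r1c4∈{3,5}] in col 4, 3 fits only at r1c4, so r1c4=3.
Step 8. [r6c2∈{4}] nothing but 4 survives at r6c2 ⇒ r6c2=4.
Step 9. [r4c6∈{3,5}] 3 has one home in row 4: r4c6. So r4c6=3.
Step 10. [r4c2∈{1}] nothing but 1 survives at r4c2, so r4c2=1.
Step 11. [r5c4∈{5}] nothing but 5 survives at r5c4. So r5c4=5.
Step 12. [r1c2∈{6}] r1c2 has the single candidate 6, so r1c2=6.
Step 13. [r5c2∈{2}] r5c2 is down to just 2 ⇒ r5c2=2.
Step 14. [r4c5∈{5}] only 5 remains possible at r4c5. So r4c5=5.
Step 15. [r4c3∈{4}] r4c3's peers cover all but 4. So r4c3=4.
Step 16. [r2c5∈{2}] r2c5 has the single candidate 2. So r2c5=2.
Step 17. [r1c6∈{5}] r1c6 has the single candidate 5 ⇒ r1c6=5.
Step 18. [r5c3∈{3}] r5c3 has the single candidate 3, so r5c3=3.
Step 19. [r3c6∈{2}] r3c6 has the single candidate 2 ⇒ r3c6=2.
Step 20. [r2c4∈{4}] r2c4 has the single candidate 4 ⇒ r2c4=4.
Step 21. [r6c6∈{1}] only 1 remains possible at r6c6. So r6c6=1.

Answer: 4 6 2 3 1 5 / 3 5 1 4 2 6 / 5 3 6 1 4 2 / 2 1 4 6 5 3 / 1 2 3 5 6 4 / 6 4 5 2 3 1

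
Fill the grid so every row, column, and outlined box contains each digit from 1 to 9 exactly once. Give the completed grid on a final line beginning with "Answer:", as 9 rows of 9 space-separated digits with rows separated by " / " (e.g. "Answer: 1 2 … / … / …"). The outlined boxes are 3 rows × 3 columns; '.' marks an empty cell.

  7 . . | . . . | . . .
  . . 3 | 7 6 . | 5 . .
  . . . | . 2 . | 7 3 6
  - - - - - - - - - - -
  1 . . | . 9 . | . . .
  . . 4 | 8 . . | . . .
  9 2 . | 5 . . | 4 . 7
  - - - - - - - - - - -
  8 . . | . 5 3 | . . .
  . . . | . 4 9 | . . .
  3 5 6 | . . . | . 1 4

Step 1. [r9c7∈{2,8,9}] across row 9, 9 lands solely at r9c7. So r9c7=9.
Step 2. [r7c9∈{2}] r7c9 is down to just 2. So r7c9=2.
Step 3. [r5c1∈{5,6}] r5c1 is the only open cell in col 1 admitting 6 ⇒ r5c1=6.
Step 4. [r4c3∈{5,7,8}] across box 4, 5 lands solely at r4c3, so r4c3=5.
Step 5. [r7c2∈{1,4,7,9}] 4 has one home in row 7: r7c2. So r7c2=4.
Step 6. [r7c7∈{6}] r7c7 is down to just 6. So r7c7=6.
Step 7. [r1c6∈{1,4,5,8}] 5 has one home in row 1: r1c6. So r1c6=5.
Step 8. [r6c3∈{8}] r6c3's peers cover all but 8, so r6c3=8.
Step 9. [r7c4∈{1}] r7c4 has the single candidate 1. So r7c4=1.
Step 10. [r6c5∈{1,3}] r6c5 is the only open cell in row 6 admitting 3. So r6c5=3.
Step 11. [r6c6∈{1,6}] row 6 places 1 nowhere but r6c6. So r6c6=1.
Step 12. [r1c5∈{1,8}] col 5 places 1 nowhere but r1c5. So r1c5=1.
Step 13. [r4c6∈{2,4,6,7}] 6 has one home in col 6: r4c6 ⇒ r4c6=6.
Step 14. [r2c9∈{1,8,9}] r2c9 is the only open cell in box 3 admitting 1 ⇒ r2c9=1.
Step 15. [r9c4∈{2}] nothing but 2 survives at r9c4, so r9c4=2.
Step 16. [r5c5∈{7}] nothing but 7 survives at r5c5 ⇒ r5c5=7.
Step 17. [r7c3∈{7,9}] in row 7, 9 fits only at r7c3 ⇒ r7c3=9.
Step 18. [r1c3∈{2}] r1c3's peers cover all but 2. So r1c3=2.
Step 19. [r1c7∈{8}] r1c7's peers cover all but 8 ⇒ r1c7=8.
Step 20. [r1c9∈{9}] only 9 remains possible at r1c9. So r1c9=9.
Step 21. [r8c7∈{3}] r8c7 is down to just 3 ⇒ r8c7=3.
Step 22. [r2c1∈{4}] only 4 remains possible at r2c1, so r2c1=4.
Step 23. [r3c6∈{4,8}] r3c6 is the only open cell in col 6 admitting 4 ⇒ r3c6=4.
Step 24. [r4c7∈{2}] r4c7 has the single candidate 2, so r4c7=2.
Step 25. [r8c3∈{1,7}] 7 has one home in col 3: r8c3. So r8c3=7.
Step 26. [r3c2∈{1,8,9}] in row 3, 8 fits only at r3c2 ⇒ r3c2=8.
Step 27. [r5c2∈{3}] r5c2's peers cover all but 3 ⇒ r5c2=3.
Step 28. [r4c8∈{8}] r4c8 has the single candidate 8 ⇒ r4c8=8.
Step 29. [r5c9∈{5}] r5c9's peers cover all but 5 ⇒ r5c9=5.
Step 30. [r9c5∈{8}] r9c5 has the single candidate 8. So r9c5=8.
Step 31. [r8c8∈{5}] r8c8 has the single candidate 5 ⇒ r8c8=5.
Step 32. [r5c6∈{2}] r5c6's peers cover all but 2 ⇒ r5c6=2.
Step 33. [r1c4∈{3}] r1c4 has the single candidate 3 ⇒ r1c4=3.
Step 34. [r8c9∈{8}] nothing but 8 survives at r8c9. So r8c9=8.
Step 35. [r2c8∈{2}] r2c8's peers cover all but 2 ⇒ r2c8=2.
Step 36. [r1c8∈{4}] r1c8 is down to just 4. So r1c8=4.
Step 37. [r8c2∈{1}] r8c2's peers cover all but 1. So r8c2=1.
Step 38. [r4c2∈{7}] r4c2's peers cover all but 7. So r4c2=7.
Step 39. [r8c4∈{6}] r8c4's peers cover all but 6 ⇒ r8c4=6.
Step 40. [r2c6∈{8}] r2c6 has the single candidate 8, so r2c6=8.
Step 41. [r2c2∈{9}] nothing but 9 survives at r2c2, so r2c2=9.
Step 42. [r3c1∈{5}] r3c1 has the single candidate 5. So r3c1=5.
Step 43. [r7c8∈{7}] nothing but 7 survives at r7c8, so r7c8=7.
Step 44. [r5c8∈{9}] r5c8's peers cover all but 9. So r5c8=9.
Step 45. [r1c2∈{6}] r1c2 is down to just 6, so r1c2=6.
Step 46. [r3c3∈{1}] r3c3's peers cover all but 1. So r3c3=1.
Step 47. [r6c8∈{6}] r6c8 has the single candidate 6. So r6c8=6.
Step 48. [r4c4∈{4}] only 4 remains possible at r4c4 ⇒ r4c4=4.
Step 49. [r9c6∈{7}] r9c6 is down to just 7, so r9c6=7.
Step 50. [r3c4∈{9}] r3c4's peers cover all but 9, so r3c4=9.
Step 51. [r5c7∈{1}] r5c7 is down to just 1, so r5c7=1.
Step 52. [r4c9∈{3}] only 3 remains possible at r4c9, so r4c9=3.
Step 53. [r8c1∈{2}] r8c1 is down to just 2 ⇒ r8c1=2.

Answer: 7 6 2 3 1 5 8 4 9 / 4 9 3 7 6 8 5 2 1 / 5 8 1 9 2 4 7 3 6 / 1 7 5 4 9 6 2 8 3 / 6 3 4 8 7 2 1 9 5 / 9 2 8 5 3 1 4 6 7 / 8 4 9 1 5 3 6 7 2 / 2 1 7 6 4 9 3 5 8 / 3 5 6 2 8 7 9 1 4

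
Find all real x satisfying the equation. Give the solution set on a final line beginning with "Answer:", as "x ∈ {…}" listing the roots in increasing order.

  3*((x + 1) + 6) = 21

Step 1. [3*((x + 1) + 6) = 21] LHS = 3·(…); ÷3 both sides ⇒ div: (x + 1) + 6 = 7.
Step 2. [(x + 1) + 6 = 7] the outer +6 inverts by subtracting 6. So sub: x + 1 = 1.
Step 3. [x + 1 = 1] 1 comes off first (subtract 1). So sub: x = 0.

Answer: x ∈ {0}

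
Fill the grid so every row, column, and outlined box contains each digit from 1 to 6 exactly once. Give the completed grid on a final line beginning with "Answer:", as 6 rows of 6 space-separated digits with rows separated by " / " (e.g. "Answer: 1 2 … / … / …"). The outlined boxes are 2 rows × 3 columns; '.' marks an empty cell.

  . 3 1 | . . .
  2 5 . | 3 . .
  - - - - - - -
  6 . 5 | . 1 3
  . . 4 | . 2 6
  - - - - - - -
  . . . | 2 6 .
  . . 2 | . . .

Step 1. [r6c4∈{1,4,5}] r6c4 is the only open cell in col 4 admitting 1, so r6c4=1.
Step 2. [r1c1∈{4}] nothing but 4 survives at r1c1. So r1c1=4.
Step 3. [r1c5∈{5}] nothing but 5 survives at r1c5. So r1c5=5.
Step 4. [r4c1∈{1,3}] in row 4, 3 fits only at r4c1 ⇒ r4c1=3.
Step 5. [r2c5∈{4}] nothing but 4 survives at r2c5. So r2c5=4.
Step 6. [r6c1∈{5}] only 5 remains possible at r6c1 ⇒ r6c1=5.
Step 7. [r6c6∈{4}] nothing but 4 survives at r6c6. So r6c6=4.
Step 8. [r5c1∈{1}] r5c1 has the single candidate 1. So r5c1=1.
Step 9. [r1c4∈{6}] only 6 remains possible at r1c4. So r1c4=6.
Step 10. [r3c2∈{2}] r3c2 is down to just 2, so r3c2=2.
Step 11. [r5c3∈{3}] only 3 remains possible at r5c3, so r5c3=3.
Step 12. [r6c2∈{6}] r6c2 has the single candidate 6. So r6c2=6.
Step 13. [r2c6∈{1}] r2c6 has the single candidate 1 ⇒ r2c6=1.
Step 14. [r4c2∈{1}] nothing but 1 survives at r4c2 ⇒ r4c2=1.
Step 15. [r1c6∈{2}] r1c6 has the single candidate 2 ⇒ r1c6=2.
Step 16. [r2c3∈{6}] only 6 remains possible at r2c3. So r2c3=6.
Step 17. [r6c5∈{3}] r6c5's peers cover all but 3. So r6c5=3.
Step 18. [r3c4∈{4}] r3c4 has the single candidate 4, so r3c4=4.
Step 19. [r4c4∈{5}] r4c4 is down to just 5 ⇒ r4c4=5.
Step 20. [r5c6∈{5}] r5c6's peers cover all but 5 ⇒ r5c6=5.
Step 21. [r5c2∈{4}] r5c2's peers cover all but 4, so r5c2=4.

Answer: 4 3 1 6 5 2 / 2 5 6 3 4 1 / 6 2 5 4 1 3 / 3 1 4 5 2 6 / 1 4 3 2 6 5 / 5 6 2 1 3 4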